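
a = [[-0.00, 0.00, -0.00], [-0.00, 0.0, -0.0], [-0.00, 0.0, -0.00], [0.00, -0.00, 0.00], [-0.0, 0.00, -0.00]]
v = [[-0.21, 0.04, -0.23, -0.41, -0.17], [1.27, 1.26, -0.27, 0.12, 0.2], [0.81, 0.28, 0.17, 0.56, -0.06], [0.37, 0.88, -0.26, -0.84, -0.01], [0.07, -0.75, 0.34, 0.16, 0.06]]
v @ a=[[0.0, 0.0, 0.0], [0.00, 0.0, 0.0], [0.00, 0.0, 0.00], [0.00, 0.00, 0.00], [0.0, 0.0, 0.00]]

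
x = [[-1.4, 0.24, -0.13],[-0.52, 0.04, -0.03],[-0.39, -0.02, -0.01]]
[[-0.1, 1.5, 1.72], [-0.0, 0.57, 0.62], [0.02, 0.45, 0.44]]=x @ [[-0.07, -1.12, -1.15], [-0.32, -0.39, 0.41], [0.92, -0.17, -0.11]]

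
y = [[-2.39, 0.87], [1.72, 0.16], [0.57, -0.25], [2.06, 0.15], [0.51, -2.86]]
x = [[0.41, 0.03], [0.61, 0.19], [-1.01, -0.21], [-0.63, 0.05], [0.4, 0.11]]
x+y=[[-1.98, 0.90],[2.33, 0.35],[-0.44, -0.46],[1.43, 0.2],[0.91, -2.75]]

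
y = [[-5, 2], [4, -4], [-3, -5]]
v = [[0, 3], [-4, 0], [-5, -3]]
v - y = [[5, 1], [-8, 4], [-2, 2]]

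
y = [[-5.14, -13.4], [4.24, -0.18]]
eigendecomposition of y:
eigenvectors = [[(-0.87+0j), -0.87-0.00j], [(0.16+0.46j), (0.16-0.46j)]]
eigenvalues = [(-2.66+7.12j), (-2.66-7.12j)]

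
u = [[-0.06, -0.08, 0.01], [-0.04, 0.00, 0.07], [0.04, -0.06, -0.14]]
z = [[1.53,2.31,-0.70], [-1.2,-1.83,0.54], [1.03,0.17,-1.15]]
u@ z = [[0.01, 0.01, -0.01],  [0.01, -0.08, -0.05],  [-0.01, 0.18, 0.1]]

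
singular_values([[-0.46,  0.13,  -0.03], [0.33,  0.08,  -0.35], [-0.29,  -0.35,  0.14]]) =[0.7, 0.39, 0.23]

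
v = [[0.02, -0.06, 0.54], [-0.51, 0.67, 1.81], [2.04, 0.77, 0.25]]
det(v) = -1.20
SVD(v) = [[-0.01, -0.23, -0.97], [0.07, -0.97, 0.23], [-1.00, -0.06, 0.03]] @ diag([2.1963366372144892, 2.049954497112218, 0.26737975951582765]) @ [[-0.94, -0.33, -0.06], [0.17, -0.33, -0.93], [-0.28, 0.88, -0.37]]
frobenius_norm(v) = 3.02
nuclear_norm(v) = 4.51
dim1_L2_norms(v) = [0.54, 2.0, 2.19]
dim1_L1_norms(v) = [0.62, 2.99, 3.06]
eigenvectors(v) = [[0.29, 0.36, 0.14], [0.67, -0.91, 0.81], [-0.68, 0.2, 0.57]]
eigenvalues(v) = [-1.38, 0.47, 1.85]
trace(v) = 0.94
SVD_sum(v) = [[0.03, 0.01, 0.0],[-0.14, -0.05, -0.01],[2.07, 0.72, 0.13]] + [[-0.08, 0.16, 0.44],[-0.35, 0.67, 1.84],[-0.02, 0.04, 0.12]] + [[0.07, -0.23, 0.10], [-0.02, 0.05, -0.02], [-0.0, 0.01, -0.00]]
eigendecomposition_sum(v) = [[-0.45, -0.12, 0.28],[-1.04, -0.27, 0.65],[1.06, 0.28, -0.66]] + [[0.26, -0.07, 0.04], [-0.66, 0.18, -0.1], [0.15, -0.04, 0.02]] + [[0.21, 0.13, 0.22],[1.19, 0.76, 1.26],[0.84, 0.53, 0.88]]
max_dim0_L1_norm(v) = 2.6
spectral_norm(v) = 2.20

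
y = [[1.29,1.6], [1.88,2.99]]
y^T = [[1.29, 1.88], [1.6, 2.99]]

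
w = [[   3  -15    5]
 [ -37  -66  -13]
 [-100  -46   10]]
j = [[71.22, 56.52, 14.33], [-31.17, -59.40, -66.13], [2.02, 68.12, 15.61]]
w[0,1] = -15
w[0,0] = 3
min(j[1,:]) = -66.13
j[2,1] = 68.12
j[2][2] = 15.61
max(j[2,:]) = 68.12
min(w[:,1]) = -66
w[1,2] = -13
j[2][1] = 68.12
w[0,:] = [3, -15, 5]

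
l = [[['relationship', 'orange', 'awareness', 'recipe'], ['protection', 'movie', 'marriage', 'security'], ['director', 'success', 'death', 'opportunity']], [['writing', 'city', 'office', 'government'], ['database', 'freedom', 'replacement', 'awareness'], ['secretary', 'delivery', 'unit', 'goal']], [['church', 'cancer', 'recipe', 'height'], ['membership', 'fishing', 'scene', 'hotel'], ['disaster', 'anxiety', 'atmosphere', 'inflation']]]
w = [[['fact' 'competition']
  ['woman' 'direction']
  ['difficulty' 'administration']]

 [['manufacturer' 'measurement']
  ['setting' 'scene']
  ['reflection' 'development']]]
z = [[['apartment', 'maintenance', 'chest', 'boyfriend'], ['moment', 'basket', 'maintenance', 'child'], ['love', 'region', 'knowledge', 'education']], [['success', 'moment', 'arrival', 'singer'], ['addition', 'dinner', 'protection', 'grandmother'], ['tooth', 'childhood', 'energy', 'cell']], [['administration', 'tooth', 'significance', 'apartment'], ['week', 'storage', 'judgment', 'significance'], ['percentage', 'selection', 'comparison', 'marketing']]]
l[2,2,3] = 'inflation'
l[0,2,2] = 'death'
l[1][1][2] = 'replacement'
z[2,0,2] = 'significance'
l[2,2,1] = 'anxiety'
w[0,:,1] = ['competition', 'direction', 'administration']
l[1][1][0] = 'database'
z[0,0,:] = ['apartment', 'maintenance', 'chest', 'boyfriend']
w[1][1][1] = 'scene'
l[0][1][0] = 'protection'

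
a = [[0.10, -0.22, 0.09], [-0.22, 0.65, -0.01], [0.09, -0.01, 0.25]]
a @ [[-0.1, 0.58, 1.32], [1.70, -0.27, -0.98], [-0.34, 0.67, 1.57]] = [[-0.41, 0.18, 0.49], [1.13, -0.31, -0.94], [-0.11, 0.22, 0.52]]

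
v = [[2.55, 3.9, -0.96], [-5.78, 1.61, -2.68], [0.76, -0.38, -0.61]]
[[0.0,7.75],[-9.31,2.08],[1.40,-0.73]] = v @ [[1.37, 0.12], [-0.90, 1.94], [-0.02, 0.13]]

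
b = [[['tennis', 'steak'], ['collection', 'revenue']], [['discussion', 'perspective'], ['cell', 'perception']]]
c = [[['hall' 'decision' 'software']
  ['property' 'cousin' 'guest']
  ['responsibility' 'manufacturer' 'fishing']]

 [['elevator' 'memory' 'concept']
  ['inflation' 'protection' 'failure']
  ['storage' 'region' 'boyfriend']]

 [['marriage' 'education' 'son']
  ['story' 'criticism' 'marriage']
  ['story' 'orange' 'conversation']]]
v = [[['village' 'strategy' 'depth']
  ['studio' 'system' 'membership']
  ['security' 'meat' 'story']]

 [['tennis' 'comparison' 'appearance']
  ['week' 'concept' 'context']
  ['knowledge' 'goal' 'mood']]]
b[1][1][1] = 'perception'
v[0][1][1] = 'system'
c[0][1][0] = 'property'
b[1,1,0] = 'cell'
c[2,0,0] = 'marriage'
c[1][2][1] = 'region'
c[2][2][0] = 'story'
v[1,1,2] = 'context'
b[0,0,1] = 'steak'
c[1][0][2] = 'concept'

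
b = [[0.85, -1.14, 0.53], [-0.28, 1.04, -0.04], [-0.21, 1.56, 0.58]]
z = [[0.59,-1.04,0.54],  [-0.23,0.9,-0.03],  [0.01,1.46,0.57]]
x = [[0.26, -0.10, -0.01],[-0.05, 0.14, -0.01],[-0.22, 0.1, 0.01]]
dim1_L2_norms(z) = [1.31, 0.93, 1.57]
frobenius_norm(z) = 2.25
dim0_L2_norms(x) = [0.34, 0.2, 0.02]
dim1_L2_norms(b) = [1.52, 1.08, 1.68]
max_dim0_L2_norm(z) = 2.01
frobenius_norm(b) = 2.51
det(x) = 0.00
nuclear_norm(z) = 2.97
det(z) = 0.01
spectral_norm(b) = 2.32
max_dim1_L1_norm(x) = 0.37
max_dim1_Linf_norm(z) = 1.46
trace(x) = 0.41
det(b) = 0.26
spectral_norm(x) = 0.38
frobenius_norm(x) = 0.40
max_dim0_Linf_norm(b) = 1.56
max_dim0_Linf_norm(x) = 0.26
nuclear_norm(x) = 0.49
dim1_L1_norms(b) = [2.52, 1.36, 2.35]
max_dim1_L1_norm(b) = 2.52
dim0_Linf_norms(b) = [0.85, 1.56, 0.58]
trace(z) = 2.06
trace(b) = 2.47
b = z + x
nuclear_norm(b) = 3.38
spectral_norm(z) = 2.05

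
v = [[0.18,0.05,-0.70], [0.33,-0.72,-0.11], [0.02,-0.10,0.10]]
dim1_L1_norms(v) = [0.93, 1.16, 0.22]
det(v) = -0.00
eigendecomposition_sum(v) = [[0.01, -0.03, 0.01], [0.27, -0.75, 0.13], [0.03, -0.09, 0.02]] + [[0.16, 0.09, -0.76], [0.06, 0.03, -0.26], [-0.01, -0.01, 0.07]] + [[0.01, -0.01, 0.06],[0.00, -0.0, 0.02],[0.0, -0.0, 0.01]]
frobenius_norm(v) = 1.09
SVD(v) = [[0.49, 0.86, -0.16], [0.87, -0.47, 0.13], [0.04, -0.2, -0.98]] @ diag([0.8357777397827193, 0.6972343146724655, 0.006315071409429864]) @ [[0.45, -0.73, -0.52],[-0.01, 0.58, -0.82],[-0.89, -0.37, -0.25]]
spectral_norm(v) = 0.84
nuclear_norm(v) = 1.54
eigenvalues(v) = [-0.72, 0.26, 0.02]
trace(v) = -0.44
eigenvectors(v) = [[0.04, 0.94, 0.9], [0.99, 0.33, 0.37], [0.12, -0.09, 0.23]]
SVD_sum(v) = [[0.18, -0.30, -0.21], [0.33, -0.53, -0.38], [0.01, -0.02, -0.02]] + [[-0.01, 0.35, -0.49], [0.00, -0.19, 0.27], [0.00, -0.08, 0.11]] + [[0.0, 0.0, 0.00],[-0.0, -0.0, -0.00],[0.01, 0.00, 0.0]]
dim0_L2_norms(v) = [0.38, 0.73, 0.72]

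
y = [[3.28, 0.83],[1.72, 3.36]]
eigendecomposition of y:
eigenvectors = [[-0.58, -0.56],[0.81, -0.83]]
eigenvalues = [2.12, 4.52]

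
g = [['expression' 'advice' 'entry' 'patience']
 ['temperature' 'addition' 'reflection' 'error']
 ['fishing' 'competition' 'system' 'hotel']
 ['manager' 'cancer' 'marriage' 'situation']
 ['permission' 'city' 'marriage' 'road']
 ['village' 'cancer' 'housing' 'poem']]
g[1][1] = 'addition'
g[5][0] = 'village'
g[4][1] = 'city'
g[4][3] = 'road'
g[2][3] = 'hotel'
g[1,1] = 'addition'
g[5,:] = ['village', 'cancer', 'housing', 'poem']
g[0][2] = 'entry'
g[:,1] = ['advice', 'addition', 'competition', 'cancer', 'city', 'cancer']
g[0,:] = ['expression', 'advice', 'entry', 'patience']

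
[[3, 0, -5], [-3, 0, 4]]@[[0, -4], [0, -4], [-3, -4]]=[[15, 8], [-12, -4]]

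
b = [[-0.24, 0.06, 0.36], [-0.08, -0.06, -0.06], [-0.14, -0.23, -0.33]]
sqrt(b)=[[0.35, 0.51, 0.78], [-0.09, 0.09, 0.10], [-0.40, -0.2, 0.05]]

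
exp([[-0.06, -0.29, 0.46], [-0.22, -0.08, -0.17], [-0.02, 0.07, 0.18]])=[[0.97,  -0.26,  0.52],[-0.2,  0.95,  -0.23],[-0.03,  0.08,  1.18]]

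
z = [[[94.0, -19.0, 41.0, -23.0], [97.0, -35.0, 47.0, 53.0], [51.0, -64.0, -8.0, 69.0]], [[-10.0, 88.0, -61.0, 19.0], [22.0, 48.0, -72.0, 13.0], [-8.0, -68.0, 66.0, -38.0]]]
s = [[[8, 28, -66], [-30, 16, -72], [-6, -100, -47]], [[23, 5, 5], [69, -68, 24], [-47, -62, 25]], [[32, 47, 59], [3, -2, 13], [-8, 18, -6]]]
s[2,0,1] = 47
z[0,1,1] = -35.0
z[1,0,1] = 88.0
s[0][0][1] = 28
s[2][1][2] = 13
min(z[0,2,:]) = -64.0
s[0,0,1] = 28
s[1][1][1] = -68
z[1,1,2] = -72.0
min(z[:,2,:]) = -68.0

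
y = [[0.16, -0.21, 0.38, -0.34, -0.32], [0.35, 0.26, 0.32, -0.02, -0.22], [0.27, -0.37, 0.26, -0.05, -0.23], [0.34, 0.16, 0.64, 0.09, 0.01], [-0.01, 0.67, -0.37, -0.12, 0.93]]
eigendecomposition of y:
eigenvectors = [[(0.74+0j), (0.11+0.25j), (0.11-0.25j), -0.00+0.18j, (-0-0.18j)],[-0.18+0.00j, (0.5-0.18j), 0.50+0.18j, 0.52-0.09j, 0.52+0.09j],[(-0.53+0j), (0.16+0.26j), (0.16-0.26j), 0.05+0.28j, 0.05-0.28j],[0.37+0.00j, (0.54+0j), (0.54-0j), 0.46+0.21j, 0.46-0.21j],[(-0.02+0j), (-0.51+0.03j), -0.51-0.03j, (-0.59+0j), (-0.59-0j)]]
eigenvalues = [(-0.22+0j), (0.5+0.41j), (0.5-0.41j), (0.46+0.32j), (0.46-0.32j)]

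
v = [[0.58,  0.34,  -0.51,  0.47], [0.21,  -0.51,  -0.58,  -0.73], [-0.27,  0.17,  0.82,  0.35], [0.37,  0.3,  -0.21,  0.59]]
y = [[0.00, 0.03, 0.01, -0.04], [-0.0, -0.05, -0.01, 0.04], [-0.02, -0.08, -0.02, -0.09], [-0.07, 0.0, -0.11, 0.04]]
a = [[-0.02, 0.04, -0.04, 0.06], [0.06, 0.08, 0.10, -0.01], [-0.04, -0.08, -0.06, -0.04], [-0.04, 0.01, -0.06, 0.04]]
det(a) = -0.00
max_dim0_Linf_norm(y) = 0.11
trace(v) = 1.48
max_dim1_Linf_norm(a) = 0.1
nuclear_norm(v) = 2.91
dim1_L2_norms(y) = [0.05, 0.06, 0.12, 0.14]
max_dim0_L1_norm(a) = 0.26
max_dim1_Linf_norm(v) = 0.82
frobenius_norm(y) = 0.20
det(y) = -0.00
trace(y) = -0.03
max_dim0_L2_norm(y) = 0.11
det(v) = -0.02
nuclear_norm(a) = 0.32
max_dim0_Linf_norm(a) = 0.1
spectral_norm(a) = 0.18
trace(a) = 0.04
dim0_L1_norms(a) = [0.16, 0.21, 0.26, 0.15]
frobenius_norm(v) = 1.90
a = v @ y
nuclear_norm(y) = 0.34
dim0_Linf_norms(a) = [0.06, 0.08, 0.1, 0.06]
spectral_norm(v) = 1.41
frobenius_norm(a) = 0.22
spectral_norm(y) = 0.14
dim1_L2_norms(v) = [0.97, 1.08, 0.95, 0.79]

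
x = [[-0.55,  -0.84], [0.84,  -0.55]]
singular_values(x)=[1.0, 1.0]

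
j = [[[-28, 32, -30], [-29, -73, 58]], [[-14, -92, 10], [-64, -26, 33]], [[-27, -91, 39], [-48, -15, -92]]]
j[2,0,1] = -91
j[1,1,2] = 33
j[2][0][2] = 39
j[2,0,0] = -27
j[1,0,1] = -92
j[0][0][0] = -28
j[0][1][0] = -29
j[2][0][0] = -27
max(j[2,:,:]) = 39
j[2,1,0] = -48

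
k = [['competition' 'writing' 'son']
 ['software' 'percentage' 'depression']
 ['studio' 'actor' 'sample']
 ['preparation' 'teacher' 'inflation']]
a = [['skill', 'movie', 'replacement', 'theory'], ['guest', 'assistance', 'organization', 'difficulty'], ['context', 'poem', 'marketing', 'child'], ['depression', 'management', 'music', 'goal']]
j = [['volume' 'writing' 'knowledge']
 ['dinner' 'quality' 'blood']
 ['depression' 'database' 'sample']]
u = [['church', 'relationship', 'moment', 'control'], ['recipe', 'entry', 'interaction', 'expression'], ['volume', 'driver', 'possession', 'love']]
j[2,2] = 'sample'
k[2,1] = 'actor'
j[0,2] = 'knowledge'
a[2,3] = 'child'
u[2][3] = 'love'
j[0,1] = 'writing'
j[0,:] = ['volume', 'writing', 'knowledge']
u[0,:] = ['church', 'relationship', 'moment', 'control']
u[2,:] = ['volume', 'driver', 'possession', 'love']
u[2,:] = ['volume', 'driver', 'possession', 'love']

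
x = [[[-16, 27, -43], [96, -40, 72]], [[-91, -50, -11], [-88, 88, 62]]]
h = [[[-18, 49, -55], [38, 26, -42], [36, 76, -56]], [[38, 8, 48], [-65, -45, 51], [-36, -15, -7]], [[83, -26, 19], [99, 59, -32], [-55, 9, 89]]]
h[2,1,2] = -32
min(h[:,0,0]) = -18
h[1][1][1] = -45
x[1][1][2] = 62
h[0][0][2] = -55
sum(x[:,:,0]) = -99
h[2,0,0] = 83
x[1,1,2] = 62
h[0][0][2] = -55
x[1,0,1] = -50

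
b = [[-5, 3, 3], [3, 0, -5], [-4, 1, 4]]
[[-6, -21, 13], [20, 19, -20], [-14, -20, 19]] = b @ [[0, 3, -5], [2, 0, -5], [-4, -2, 1]]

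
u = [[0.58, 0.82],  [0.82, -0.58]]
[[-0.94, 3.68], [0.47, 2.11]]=u@ [[-0.16, 3.83], [-1.03, 1.78]]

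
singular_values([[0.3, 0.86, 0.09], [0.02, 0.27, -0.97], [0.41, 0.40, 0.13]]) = [1.1, 0.97, 0.21]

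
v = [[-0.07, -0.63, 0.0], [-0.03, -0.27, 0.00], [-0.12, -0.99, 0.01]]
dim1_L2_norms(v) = [0.63, 0.27, 1.0]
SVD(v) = [[-0.52, -0.76, -0.39], [-0.22, -0.32, 0.92], [-0.82, 0.57, 0.00]] @ diag([1.212491522861455, 0.008019163865986386, 3.98587225435514e-18]) @ [[0.12, 0.99, -0.01], [-0.70, 0.09, 0.71], [0.70, -0.08, 0.7]]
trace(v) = -0.33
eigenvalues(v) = [0.01, -0.34, -0.0]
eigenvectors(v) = [[0.00, -0.53, -0.70], [0.0, -0.23, 0.08], [1.0, -0.82, -0.7]]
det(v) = 0.00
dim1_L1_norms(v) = [0.7, 0.3, 1.12]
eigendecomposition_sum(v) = [[0.00, 0.0, 0.00], [0.00, 0.0, 0.00], [-0.01, -0.01, 0.01]] + [[-0.07,  -0.63,  -0.0],  [-0.03,  -0.27,  -0.0],  [-0.11,  -0.98,  -0.0]] + [[-0.00, 0.00, -0.0], [0.0, -0.0, -0.0], [-0.00, 0.00, -0.0]]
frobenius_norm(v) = 1.21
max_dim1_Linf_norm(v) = 0.99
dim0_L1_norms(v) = [0.22, 1.89, 0.01]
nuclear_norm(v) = 1.22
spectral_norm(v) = 1.21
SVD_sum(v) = [[-0.07, -0.63, 0.0], [-0.03, -0.27, 0.0], [-0.12, -0.99, 0.01]] + [[0.0, -0.00, -0.00], [0.00, -0.0, -0.00], [-0.00, 0.0, 0.00]] + [[-0.0, 0.00, -0.00],[0.00, -0.00, 0.00],[0.0, -0.0, 0.0]]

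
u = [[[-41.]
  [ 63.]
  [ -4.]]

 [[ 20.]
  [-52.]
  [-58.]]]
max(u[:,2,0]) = -4.0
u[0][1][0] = 63.0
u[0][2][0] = -4.0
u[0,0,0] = -41.0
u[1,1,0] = -52.0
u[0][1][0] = 63.0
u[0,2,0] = -4.0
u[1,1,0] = -52.0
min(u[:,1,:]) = -52.0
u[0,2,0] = -4.0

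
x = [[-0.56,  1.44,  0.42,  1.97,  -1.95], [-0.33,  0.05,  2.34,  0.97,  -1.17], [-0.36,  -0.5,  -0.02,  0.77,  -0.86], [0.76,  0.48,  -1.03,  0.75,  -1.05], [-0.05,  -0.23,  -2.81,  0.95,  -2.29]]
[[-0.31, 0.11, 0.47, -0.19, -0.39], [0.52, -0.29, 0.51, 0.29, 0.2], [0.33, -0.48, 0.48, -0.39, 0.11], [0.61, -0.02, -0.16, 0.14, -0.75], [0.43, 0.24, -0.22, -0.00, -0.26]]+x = [[-0.87, 1.55, 0.89, 1.78, -2.34], [0.19, -0.24, 2.85, 1.26, -0.97], [-0.03, -0.98, 0.46, 0.38, -0.75], [1.37, 0.46, -1.19, 0.89, -1.80], [0.38, 0.01, -3.03, 0.95, -2.55]]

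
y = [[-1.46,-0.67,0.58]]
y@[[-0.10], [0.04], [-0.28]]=[[-0.04]]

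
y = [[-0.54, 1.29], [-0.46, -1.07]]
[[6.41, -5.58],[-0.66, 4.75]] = y @ [[-5.13,  -0.13], [2.82,  -4.38]]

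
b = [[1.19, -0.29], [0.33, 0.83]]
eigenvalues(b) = [(1.01+0.25j), (1.01-0.25j)]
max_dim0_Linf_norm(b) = 1.19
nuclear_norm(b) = 2.11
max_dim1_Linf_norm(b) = 1.19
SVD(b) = [[-0.98, -0.20],[-0.2, 0.98]] @ diag([1.2376113705273233, 0.8753959650018269]) @ [[-1.00, 0.09], [0.09, 1.00]]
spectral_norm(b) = 1.24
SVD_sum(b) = [[1.21,-0.11], [0.25,-0.02]] + [[-0.02, -0.18], [0.08, 0.85]]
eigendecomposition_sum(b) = [[0.60-0.24j, -0.14+0.58j],  [0.17-0.66j, (0.42+0.49j)]] + [[(0.6+0.24j), -0.15-0.58j], [(0.17+0.66j), 0.42-0.49j]]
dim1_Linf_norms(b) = [1.19, 0.83]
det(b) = 1.08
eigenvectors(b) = [[(0.4+0.56j),0.40-0.56j], [0.73+0.00j,0.73-0.00j]]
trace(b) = 2.02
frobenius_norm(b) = 1.52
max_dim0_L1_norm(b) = 1.52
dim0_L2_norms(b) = [1.23, 0.88]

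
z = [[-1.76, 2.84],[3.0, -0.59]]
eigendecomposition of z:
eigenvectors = [[-0.76, -0.62], [0.64, -0.78]]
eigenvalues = [-4.15, 1.8]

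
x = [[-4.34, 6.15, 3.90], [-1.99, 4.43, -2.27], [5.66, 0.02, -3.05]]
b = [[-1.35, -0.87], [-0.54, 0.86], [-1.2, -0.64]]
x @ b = [[-2.14, 6.57], [3.02, 6.99], [-3.99, -2.96]]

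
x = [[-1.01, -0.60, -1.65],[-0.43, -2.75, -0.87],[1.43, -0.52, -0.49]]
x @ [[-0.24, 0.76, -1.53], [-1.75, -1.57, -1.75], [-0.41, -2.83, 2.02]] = [[1.97, 4.84, -0.74], [5.27, 6.45, 3.71], [0.77, 3.29, -2.27]]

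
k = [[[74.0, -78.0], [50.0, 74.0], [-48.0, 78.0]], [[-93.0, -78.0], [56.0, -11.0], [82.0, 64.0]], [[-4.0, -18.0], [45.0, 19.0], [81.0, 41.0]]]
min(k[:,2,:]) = -48.0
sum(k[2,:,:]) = 164.0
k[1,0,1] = -78.0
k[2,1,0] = 45.0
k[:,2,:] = [[-48.0, 78.0], [82.0, 64.0], [81.0, 41.0]]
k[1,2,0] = 82.0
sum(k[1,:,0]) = 45.0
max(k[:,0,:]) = 74.0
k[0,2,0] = -48.0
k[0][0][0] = 74.0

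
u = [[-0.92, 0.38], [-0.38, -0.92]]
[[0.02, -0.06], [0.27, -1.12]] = u@[[-0.12,  0.49], [-0.24,  1.02]]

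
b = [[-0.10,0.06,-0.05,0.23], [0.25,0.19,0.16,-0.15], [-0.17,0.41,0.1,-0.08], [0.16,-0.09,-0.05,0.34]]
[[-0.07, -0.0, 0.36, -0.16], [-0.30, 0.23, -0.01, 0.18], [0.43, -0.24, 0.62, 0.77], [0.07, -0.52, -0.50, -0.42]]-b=[[0.03,  -0.06,  0.41,  -0.39], [-0.55,  0.04,  -0.17,  0.33], [0.6,  -0.65,  0.52,  0.85], [-0.09,  -0.43,  -0.45,  -0.76]]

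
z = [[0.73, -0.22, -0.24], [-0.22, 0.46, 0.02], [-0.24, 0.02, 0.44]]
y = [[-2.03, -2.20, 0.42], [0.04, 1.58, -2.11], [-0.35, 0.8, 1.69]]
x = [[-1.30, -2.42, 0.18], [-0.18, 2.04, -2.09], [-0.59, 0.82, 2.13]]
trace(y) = 1.24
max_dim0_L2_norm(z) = 0.8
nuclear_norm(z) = 1.63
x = z + y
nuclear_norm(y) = 7.12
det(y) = -10.08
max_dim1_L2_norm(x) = 2.93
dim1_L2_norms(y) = [3.02, 2.64, 1.9]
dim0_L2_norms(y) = [2.06, 2.82, 2.74]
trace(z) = 1.63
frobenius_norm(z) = 1.07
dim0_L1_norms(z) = [1.19, 0.7, 0.7]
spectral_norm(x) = 3.67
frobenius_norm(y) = 4.44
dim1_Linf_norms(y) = [2.2, 2.11, 1.69]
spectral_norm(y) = 3.57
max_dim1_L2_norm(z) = 0.8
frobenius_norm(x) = 4.66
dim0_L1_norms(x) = [2.07, 5.28, 4.4]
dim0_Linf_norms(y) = [2.03, 2.2, 2.11]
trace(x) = 2.87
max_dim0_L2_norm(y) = 2.82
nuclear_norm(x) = 7.49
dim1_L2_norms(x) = [2.75, 2.93, 2.36]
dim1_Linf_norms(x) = [2.42, 2.09, 2.13]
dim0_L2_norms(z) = [0.8, 0.51, 0.5]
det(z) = 0.10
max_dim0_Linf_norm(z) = 0.73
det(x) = -11.60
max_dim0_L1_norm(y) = 4.58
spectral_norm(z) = 0.95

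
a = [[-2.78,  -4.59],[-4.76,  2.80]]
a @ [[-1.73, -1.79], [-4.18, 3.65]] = [[24.0, -11.78], [-3.47, 18.74]]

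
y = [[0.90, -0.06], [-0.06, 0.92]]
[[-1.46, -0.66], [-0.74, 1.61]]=y @ [[-1.68, -0.62],[-0.91, 1.71]]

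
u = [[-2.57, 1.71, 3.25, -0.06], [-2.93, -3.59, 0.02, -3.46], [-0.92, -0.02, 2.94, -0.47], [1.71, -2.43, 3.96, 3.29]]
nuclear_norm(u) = 17.70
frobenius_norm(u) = 9.93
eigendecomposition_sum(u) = [[(-1.04+2.81j), 0.84+2.36j, 0.78-2.12j, (0.28+1.19j)], [-1.21-2.26j, (-1.99-0.8j), (0.91+1.7j), -0.92-0.50j], [(-0.19+0.25j), 0.01+0.26j, 0.14-0.19j, -0.01+0.13j], [(0.25-1.7j), (-0.75-1.22j), -0.18+1.28j, (-0.3-0.63j)]] + [[-1.04-2.81j, 0.84-2.36j, (0.78+2.12j), (0.28-1.19j)],[-1.21+2.26j, -1.99+0.80j, (0.91-1.7j), -0.92+0.50j],[-0.19-0.25j, 0.01-0.26j, (0.14+0.19j), -0.01-0.13j],[0.25+1.70j, (-0.75+1.22j), -0.18-1.28j, (-0.3+0.63j)]] + [[-0.25-0.07j, 0.02-0.18j, 0.85+2.11j, (-0.31+0.43j)],[(-0.25-0.33j), 0.19-0.22j, (-0.9+3.55j), -0.81+0.27j],[(-0.27-0.02j), (-0.02-0.19j), (1.33+2.01j), (-0.23+0.52j)],[0.61+0.78j, (-0.46+0.53j), 2.16-8.48j, (1.94-0.65j)]] + [[-0.25+0.07j, (0.02+0.18j), 0.85-2.11j, -0.31-0.43j],[-0.25+0.33j, (0.19+0.22j), (-0.9-3.55j), -0.81-0.27j],[-0.27+0.02j, (-0.02+0.19j), (1.33-2.01j), -0.23-0.52j],[0.61-0.78j, -0.46-0.53j, (2.16+8.48j), 1.94+0.65j]]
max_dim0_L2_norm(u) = 5.91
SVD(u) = [[0.22,-0.48,0.71,0.47], [-0.49,-0.74,-0.44,0.13], [0.22,-0.42,0.21,-0.85], [0.81,-0.20,-0.51,0.18]] @ diag([6.583609549543464, 5.91652414763133, 4.432587043116825, 0.7675281199072238]) @ [[0.31, 0.02, 0.70, 0.65], [0.58, 0.4, -0.61, 0.36], [-0.36, 0.91, 0.20, -0.07], [-0.66, -0.14, -0.32, 0.67]]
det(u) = 132.52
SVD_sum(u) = [[0.46, 0.03, 1.03, 0.95], [-0.99, -0.07, -2.24, -2.07], [0.45, 0.03, 1.02, 0.94], [1.66, 0.12, 3.74, 3.46]] + [[-1.64, -1.12, 1.71, -1.02], [-2.57, -1.75, 2.68, -1.6], [-1.46, -0.99, 1.52, -0.91], [-0.69, -0.47, 0.72, -0.43]] + [[-1.14, 2.85, 0.63, -0.23], [0.7, -1.75, -0.39, 0.14], [-0.34, 0.85, 0.19, -0.07], [0.83, -2.06, -0.45, 0.16]] + [[-0.24,-0.05,-0.12,0.24], [-0.07,-0.01,-0.03,0.07], [0.43,0.09,0.21,-0.44], [-0.09,-0.02,-0.05,0.09]]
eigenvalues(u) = [(-3.18+1.19j), (-3.18-1.19j), (3.22+1.07j), (3.22-1.07j)]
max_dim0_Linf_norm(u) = 3.96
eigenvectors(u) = [[(-0.7+0j), (-0.7-0j), -0.18+0.13j, -0.18-0.13j], [(0.39-0.45j), (0.39+0.45j), -0.36+0.00j, -0.36-0.00j], [(-0.07-0.02j), -0.07+0.02j, -0.16+0.18j, -0.16-0.18j], [0.39-0.08j, 0.39+0.08j, (0.87+0j), (0.87-0j)]]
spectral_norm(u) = 6.58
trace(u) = 0.07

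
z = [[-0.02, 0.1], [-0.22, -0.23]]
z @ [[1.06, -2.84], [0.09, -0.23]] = [[-0.01,0.03],[-0.25,0.68]]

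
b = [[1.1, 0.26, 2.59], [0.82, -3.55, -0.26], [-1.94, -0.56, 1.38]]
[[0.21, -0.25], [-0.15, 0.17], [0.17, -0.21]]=b@[[-0.03,0.04],[0.03,-0.03],[0.09,-0.11]]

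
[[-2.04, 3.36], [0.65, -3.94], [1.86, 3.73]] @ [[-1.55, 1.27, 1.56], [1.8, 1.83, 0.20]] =[[9.21,3.56,-2.51],[-8.10,-6.38,0.23],[3.83,9.19,3.65]]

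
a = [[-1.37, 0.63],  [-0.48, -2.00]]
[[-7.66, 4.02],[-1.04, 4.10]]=a @ [[5.25,-3.49],[-0.74,-1.21]]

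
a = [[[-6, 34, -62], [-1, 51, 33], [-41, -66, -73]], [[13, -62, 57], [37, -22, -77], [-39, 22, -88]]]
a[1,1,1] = -22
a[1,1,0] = 37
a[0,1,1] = 51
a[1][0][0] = 13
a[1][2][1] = 22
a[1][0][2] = 57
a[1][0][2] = 57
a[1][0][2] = 57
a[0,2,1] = -66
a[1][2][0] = -39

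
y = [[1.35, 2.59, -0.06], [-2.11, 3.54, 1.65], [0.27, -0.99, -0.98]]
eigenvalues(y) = [(2.29+2.22j), (2.29-2.22j), (-0.67+0j)]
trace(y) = 3.91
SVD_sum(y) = [[-0.55, 1.7, 0.66], [-1.25, 3.88, 1.49], [0.37, -1.16, -0.45]] + [[1.91,0.88,-0.69], [-0.8,-0.37,0.29], [0.13,0.06,-0.05]] + [[-0.01,  0.01,  -0.02], [-0.06,  0.03,  -0.13], [-0.23,  0.11,  -0.49]]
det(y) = -6.75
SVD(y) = [[0.39, -0.92, 0.05], [0.88, 0.39, 0.27], [-0.26, -0.06, 0.96]] @ diag([4.913885345392774, 2.404443064862379, 0.5711255205025682]) @ [[-0.29,0.89,0.34],[-0.86,-0.40,0.31],[-0.42,0.21,-0.89]]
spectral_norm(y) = 4.91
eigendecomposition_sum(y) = [[0.68+1.53j, 1.32-1.51j, (0.08-0.84j)],[-1.06+1.13j, 1.75+0.58j, (0.75-0.23j)],[0.16-0.32j, -0.43-0.01j, (-0.15+0.1j)]] + [[(0.68-1.53j), 1.32+1.51j, 0.08+0.84j], [-1.06-1.13j, (1.75-0.58j), (0.75+0.23j)], [(0.16+0.32j), (-0.43+0.01j), (-0.15-0.1j)]] + [[-0.02-0.00j, -0.04-0.00j, (-0.22+0j)], [(0.01+0j), (0.03+0j), (0.16-0j)], [-0.05-0.00j, -0.13-0.00j, (-0.68+0j)]]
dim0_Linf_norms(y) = [2.11, 3.54, 1.65]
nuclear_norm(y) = 7.89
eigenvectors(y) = [[0.73+0.00j, (0.73-0j), 0.30+0.00j], [(0.26+0.62j), (0.26-0.62j), (-0.21+0j)], [(-0.1-0.12j), (-0.1+0.12j), (0.93+0j)]]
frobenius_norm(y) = 5.50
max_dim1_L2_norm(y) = 4.44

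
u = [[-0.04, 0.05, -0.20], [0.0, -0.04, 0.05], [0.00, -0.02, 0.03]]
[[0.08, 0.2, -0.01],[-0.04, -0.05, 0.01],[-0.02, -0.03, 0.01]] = u @ [[-0.36, -0.94, -0.24], [0.71, 0.24, -0.35], [-0.17, -0.73, 0.00]]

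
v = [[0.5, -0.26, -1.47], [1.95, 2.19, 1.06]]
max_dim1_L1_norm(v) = 5.2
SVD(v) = [[-0.15, 0.99],[0.99, 0.15]] @ diag([3.146613540963757, 1.5164178922129385]) @ [[0.59, 0.7, 0.4], [0.52, 0.05, -0.85]]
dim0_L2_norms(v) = [2.01, 2.21, 1.81]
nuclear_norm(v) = 4.66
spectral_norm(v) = 3.15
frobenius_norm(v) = 3.49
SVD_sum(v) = [[-0.28, -0.34, -0.2], [1.83, 2.18, 1.26]] + [[0.78,  0.08,  -1.27], [0.12,  0.01,  -0.2]]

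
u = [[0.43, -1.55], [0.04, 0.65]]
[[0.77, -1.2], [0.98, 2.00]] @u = [[0.28, -1.97], [0.5, -0.22]]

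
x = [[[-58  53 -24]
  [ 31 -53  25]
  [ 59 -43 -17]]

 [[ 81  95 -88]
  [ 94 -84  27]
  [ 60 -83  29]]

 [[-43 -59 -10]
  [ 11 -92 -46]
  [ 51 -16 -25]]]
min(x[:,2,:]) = -83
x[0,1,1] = -53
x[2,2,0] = 51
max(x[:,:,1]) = 95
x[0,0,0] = -58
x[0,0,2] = -24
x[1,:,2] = [-88, 27, 29]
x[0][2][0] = 59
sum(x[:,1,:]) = -87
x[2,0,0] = -43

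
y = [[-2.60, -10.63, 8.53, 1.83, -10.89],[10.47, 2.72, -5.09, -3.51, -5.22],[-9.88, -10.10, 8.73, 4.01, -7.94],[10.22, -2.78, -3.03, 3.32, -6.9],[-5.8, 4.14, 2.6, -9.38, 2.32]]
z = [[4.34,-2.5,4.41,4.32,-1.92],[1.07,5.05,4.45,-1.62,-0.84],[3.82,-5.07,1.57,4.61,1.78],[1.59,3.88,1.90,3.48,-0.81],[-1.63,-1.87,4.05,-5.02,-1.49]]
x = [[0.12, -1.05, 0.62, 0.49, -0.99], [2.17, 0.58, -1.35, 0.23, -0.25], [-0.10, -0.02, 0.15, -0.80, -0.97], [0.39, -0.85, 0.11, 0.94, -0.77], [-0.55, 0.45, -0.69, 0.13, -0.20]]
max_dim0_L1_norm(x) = 3.33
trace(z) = 12.95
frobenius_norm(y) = 34.39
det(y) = -28.79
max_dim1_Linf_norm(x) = 2.17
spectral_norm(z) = 11.35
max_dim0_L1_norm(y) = 38.97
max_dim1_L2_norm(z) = 8.2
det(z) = -1307.10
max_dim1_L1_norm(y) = 40.66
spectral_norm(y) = 26.08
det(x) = 0.00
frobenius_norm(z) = 16.36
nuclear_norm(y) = 58.01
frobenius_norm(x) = 3.84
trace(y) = 14.49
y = z @ x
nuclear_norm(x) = 7.15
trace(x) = 1.59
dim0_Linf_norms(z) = [4.34, 5.07, 4.45, 5.02, 1.92]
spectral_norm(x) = 2.68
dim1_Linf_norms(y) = [10.89, 10.47, 10.1, 10.22, 9.38]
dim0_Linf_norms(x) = [2.17, 1.05, 1.35, 0.94, 0.99]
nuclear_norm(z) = 30.59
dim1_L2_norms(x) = [1.65, 2.64, 1.27, 1.54, 1.02]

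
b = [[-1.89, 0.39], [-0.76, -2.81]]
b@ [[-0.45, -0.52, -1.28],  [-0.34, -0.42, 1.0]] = [[0.72,0.82,2.81], [1.3,1.58,-1.84]]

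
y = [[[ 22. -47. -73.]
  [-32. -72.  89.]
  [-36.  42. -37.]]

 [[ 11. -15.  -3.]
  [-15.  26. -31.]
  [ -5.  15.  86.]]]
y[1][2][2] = 86.0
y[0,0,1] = -47.0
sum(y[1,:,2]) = 52.0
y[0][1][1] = -72.0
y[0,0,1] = -47.0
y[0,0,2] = -73.0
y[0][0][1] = -47.0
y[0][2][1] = 42.0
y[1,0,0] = 11.0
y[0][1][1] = -72.0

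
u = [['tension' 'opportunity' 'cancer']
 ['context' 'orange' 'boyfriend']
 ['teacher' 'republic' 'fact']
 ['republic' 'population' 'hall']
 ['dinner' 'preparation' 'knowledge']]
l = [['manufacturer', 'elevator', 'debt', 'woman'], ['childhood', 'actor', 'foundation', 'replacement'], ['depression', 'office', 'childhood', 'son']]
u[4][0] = 'dinner'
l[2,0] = 'depression'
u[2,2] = 'fact'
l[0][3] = 'woman'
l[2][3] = 'son'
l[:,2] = ['debt', 'foundation', 'childhood']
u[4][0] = 'dinner'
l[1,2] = 'foundation'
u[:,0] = ['tension', 'context', 'teacher', 'republic', 'dinner']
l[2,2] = 'childhood'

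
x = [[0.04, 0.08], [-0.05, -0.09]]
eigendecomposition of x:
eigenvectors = [[0.85, -0.71], [-0.53, 0.71]]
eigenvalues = [-0.01, -0.04]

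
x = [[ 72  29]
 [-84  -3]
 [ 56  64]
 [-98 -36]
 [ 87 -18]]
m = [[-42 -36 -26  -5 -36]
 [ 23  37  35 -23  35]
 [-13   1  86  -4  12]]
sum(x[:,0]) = 33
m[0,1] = -36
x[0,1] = 29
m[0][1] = -36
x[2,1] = 64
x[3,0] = -98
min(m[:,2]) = -26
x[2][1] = 64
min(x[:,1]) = -36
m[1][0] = 23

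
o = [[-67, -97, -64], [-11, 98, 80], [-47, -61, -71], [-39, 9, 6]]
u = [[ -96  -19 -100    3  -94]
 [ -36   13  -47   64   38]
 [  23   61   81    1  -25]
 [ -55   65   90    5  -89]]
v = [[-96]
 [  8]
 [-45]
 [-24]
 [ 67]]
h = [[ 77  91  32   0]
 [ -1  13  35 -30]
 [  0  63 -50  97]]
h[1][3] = -30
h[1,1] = 13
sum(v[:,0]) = -90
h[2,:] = [0, 63, -50, 97]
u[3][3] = 5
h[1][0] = -1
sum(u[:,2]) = 24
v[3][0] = -24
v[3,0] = -24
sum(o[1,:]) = 167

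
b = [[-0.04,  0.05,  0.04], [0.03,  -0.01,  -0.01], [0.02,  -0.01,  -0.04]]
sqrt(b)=[[(0.05+0.17j), 0.08-0.15j, 0.02-0.10j], [0.05-0.09j, (0.08+0.09j), 0.02+0.01j], [0.01-0.05j, 0.01+0.02j, 0.00+0.19j]]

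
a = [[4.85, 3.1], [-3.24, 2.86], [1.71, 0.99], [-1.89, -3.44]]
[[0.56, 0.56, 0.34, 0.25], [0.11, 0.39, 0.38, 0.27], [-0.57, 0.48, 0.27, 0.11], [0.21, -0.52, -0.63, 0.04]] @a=[[1.01, 2.81],[-0.59, 0.90],[-4.07, -0.51],[1.55, -1.60]]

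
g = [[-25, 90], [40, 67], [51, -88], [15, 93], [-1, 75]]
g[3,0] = 15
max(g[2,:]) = 51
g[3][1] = 93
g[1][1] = 67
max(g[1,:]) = 67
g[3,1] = 93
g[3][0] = 15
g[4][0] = -1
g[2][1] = -88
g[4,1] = 75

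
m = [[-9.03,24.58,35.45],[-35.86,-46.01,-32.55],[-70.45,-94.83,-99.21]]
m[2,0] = -70.45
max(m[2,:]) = -70.45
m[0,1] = 24.58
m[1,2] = -32.55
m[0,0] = -9.03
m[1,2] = -32.55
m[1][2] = -32.55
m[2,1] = -94.83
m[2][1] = -94.83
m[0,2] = 35.45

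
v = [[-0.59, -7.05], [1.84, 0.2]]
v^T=[[-0.59, 1.84], [-7.05, 0.2]]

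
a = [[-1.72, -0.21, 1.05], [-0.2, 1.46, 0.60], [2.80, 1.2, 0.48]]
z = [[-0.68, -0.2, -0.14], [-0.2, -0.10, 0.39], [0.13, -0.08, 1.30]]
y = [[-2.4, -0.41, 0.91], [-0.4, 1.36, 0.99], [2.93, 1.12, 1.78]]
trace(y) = 0.74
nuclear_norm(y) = 7.30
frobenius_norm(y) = 4.77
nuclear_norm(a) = 6.09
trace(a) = 0.22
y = a + z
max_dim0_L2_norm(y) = 3.81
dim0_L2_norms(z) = [0.72, 0.24, 1.36]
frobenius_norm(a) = 4.02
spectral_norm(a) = 3.49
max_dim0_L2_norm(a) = 3.29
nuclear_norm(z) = 2.11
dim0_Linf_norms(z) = [0.68, 0.2, 1.3]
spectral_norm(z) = 1.38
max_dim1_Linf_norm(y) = 2.93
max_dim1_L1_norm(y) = 5.83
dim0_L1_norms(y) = [5.73, 2.89, 3.68]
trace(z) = 0.52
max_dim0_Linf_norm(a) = 2.8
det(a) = -4.88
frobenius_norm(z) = 1.56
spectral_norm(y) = 4.08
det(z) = 0.00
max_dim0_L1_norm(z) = 1.83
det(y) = -8.66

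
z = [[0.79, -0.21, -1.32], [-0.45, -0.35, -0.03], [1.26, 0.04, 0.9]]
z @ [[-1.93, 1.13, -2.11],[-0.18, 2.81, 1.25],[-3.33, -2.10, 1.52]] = [[2.91, 3.07, -3.94], [1.03, -1.43, 0.47], [-5.44, -0.35, -1.24]]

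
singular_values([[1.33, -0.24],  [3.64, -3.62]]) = [5.26, 0.75]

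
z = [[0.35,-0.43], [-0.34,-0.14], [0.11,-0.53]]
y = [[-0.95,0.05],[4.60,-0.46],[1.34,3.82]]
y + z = [[-0.6, -0.38],[4.26, -0.6],[1.45, 3.29]]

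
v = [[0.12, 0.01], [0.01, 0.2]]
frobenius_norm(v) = 0.23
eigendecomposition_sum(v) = [[0.12, -0.01], [-0.01, 0.00]] + [[0.00, 0.02], [0.02, 0.20]]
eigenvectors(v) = [[-0.99, -0.12], [0.12, -0.99]]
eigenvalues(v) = [0.12, 0.2]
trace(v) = 0.32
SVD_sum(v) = [[0.00,0.02],[0.02,0.20]] + [[0.12, -0.01], [-0.01, 0.00]]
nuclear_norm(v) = 0.32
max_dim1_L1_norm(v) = 0.21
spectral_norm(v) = 0.20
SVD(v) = [[0.12,0.99],[0.99,-0.12]] @ diag([0.2012310562561766, 0.11876894374382338]) @ [[0.12, 0.99], [0.99, -0.12]]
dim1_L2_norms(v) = [0.12, 0.2]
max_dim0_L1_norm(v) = 0.21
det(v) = 0.02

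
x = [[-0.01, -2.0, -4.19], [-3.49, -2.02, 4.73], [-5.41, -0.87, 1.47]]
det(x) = 73.974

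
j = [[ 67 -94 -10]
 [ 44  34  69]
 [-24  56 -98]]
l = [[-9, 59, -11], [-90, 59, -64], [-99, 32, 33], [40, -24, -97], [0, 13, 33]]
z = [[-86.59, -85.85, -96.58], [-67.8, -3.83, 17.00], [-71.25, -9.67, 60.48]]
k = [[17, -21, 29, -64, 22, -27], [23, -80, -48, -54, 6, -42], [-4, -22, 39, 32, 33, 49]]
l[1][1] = 59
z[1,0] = -67.8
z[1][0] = -67.8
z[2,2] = 60.48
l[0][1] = 59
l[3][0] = 40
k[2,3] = 32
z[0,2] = -96.58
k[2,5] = 49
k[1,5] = -42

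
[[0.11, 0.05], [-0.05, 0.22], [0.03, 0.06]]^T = [[0.11, -0.05, 0.03], [0.05, 0.22, 0.06]]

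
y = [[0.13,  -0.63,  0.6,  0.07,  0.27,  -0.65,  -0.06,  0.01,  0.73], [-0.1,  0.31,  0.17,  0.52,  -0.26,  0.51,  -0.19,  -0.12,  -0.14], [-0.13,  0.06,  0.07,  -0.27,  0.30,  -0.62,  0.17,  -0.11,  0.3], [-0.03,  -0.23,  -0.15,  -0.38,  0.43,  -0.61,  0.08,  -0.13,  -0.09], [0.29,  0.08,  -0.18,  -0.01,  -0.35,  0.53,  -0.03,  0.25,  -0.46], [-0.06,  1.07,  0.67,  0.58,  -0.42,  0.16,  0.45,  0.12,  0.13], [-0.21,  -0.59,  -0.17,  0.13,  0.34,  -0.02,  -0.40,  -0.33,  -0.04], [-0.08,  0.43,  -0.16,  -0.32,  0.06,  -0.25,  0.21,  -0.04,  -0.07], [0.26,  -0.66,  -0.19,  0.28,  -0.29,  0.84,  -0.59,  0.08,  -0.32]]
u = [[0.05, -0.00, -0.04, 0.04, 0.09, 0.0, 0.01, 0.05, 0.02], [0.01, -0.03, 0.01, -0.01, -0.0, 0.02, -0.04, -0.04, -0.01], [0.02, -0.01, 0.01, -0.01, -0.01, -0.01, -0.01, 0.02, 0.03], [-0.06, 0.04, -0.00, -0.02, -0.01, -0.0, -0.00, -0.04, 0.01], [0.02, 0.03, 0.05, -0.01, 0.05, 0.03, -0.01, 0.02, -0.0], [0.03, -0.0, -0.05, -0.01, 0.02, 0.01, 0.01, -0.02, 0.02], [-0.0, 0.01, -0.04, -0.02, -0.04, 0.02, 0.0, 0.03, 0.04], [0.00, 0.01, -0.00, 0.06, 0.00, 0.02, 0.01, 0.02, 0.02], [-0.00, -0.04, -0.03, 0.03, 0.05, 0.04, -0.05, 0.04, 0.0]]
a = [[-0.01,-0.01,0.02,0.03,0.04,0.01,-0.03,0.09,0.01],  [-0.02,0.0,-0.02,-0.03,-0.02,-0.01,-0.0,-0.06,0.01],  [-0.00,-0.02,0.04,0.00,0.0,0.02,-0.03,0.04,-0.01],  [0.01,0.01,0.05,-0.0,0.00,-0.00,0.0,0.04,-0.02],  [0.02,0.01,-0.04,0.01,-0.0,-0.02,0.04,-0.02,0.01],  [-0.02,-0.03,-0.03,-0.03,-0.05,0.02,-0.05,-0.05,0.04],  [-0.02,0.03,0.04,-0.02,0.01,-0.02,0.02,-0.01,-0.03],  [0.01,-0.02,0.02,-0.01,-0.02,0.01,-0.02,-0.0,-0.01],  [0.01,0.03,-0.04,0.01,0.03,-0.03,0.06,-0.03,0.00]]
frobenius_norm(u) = 0.26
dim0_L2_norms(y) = [0.5, 1.63, 0.99, 1.01, 0.96, 1.59, 0.91, 0.49, 0.99]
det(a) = 0.00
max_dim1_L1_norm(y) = 3.66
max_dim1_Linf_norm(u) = 0.09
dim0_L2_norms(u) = [0.09, 0.07, 0.1, 0.09, 0.12, 0.06, 0.07, 0.1, 0.06]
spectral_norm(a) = 0.18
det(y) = -0.00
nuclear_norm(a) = 0.49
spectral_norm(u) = 0.17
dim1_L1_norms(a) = [0.25, 0.17, 0.16, 0.13, 0.17, 0.32, 0.2, 0.12, 0.24]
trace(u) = 0.09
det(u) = 0.00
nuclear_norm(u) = 0.66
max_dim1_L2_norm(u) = 0.13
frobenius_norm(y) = 3.23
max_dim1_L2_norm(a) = 0.11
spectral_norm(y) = 2.14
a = y @ u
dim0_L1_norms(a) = [0.12, 0.16, 0.3, 0.14, 0.17, 0.14, 0.25, 0.34, 0.14]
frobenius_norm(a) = 0.25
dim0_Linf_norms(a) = [0.02, 0.03, 0.05, 0.03, 0.05, 0.03, 0.06, 0.09, 0.04]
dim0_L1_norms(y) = [1.29, 4.06, 2.36, 2.56, 2.72, 4.19, 2.18, 1.19, 2.28]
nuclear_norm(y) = 6.43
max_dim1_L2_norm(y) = 1.54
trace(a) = 0.07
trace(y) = -0.82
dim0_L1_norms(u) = [0.19, 0.17, 0.23, 0.21, 0.27, 0.15, 0.14, 0.28, 0.15]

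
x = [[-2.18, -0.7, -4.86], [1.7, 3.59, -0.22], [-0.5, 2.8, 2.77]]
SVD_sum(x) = [[-1.52,  -2.52,  -3.96],  [0.67,  1.11,  1.75],  [1.08,  1.78,  2.81]] + [[0.10, 1.65, -1.08], [0.16, 2.67, -1.76], [0.04, 0.66, -0.43]] + [[-0.76, 0.17, 0.19],[0.87, -0.19, -0.21],[-1.62, 0.36, 0.39]]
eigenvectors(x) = [[(0.95+0j), -0.53+0.13j, (-0.53-0.13j)], [(-0.24+0j), 0.10+0.51j, 0.10-0.51j], [0.20+0.00j, 0.66+0.00j, (0.66-0j)]]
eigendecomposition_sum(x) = [[-2.44+0.00j,0.60+0.00j,-2.03-0.00j], [0.61-0.00j,-0.15-0.00j,(0.51+0j)], [-0.51+0.00j,(0.12+0j),-0.42-0.00j]] + [[0.13+0.56j, -0.65+1.98j, (-1.42-0.33j)], [0.54-0.11j, (1.87+0.69j), -0.36+1.34j], [-0.71j, (1.34-2.17j), 1.60+0.80j]] + [[0.13-0.56j, -0.65-1.98j, (-1.42+0.33j)], [(0.54+0.11j), 1.87-0.69j, -0.36-1.34j], [0.71j, (1.34+2.17j), (1.6-0.8j)]]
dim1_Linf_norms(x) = [4.86, 3.59, 2.8]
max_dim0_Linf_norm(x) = 4.86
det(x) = -51.66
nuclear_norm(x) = 12.36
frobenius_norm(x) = 7.78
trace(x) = 4.18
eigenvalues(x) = [(-3.01+0j), (3.6+2.05j), (3.6-2.05j)]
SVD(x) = [[0.77, -0.51, -0.38], [-0.34, -0.83, 0.44], [-0.54, -0.21, -0.81]] @ diag([6.426936011488189, 3.8434654299738638, 2.0913313923986565]) @ [[-0.31, -0.51, -0.80],  [-0.05, -0.83, 0.55],  [0.95, -0.21, -0.23]]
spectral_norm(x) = 6.43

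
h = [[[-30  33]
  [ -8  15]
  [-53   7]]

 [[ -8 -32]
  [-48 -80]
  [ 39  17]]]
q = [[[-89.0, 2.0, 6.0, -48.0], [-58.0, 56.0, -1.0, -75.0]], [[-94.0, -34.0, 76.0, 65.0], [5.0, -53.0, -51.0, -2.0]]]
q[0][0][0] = -89.0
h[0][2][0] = -53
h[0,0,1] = 33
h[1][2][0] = 39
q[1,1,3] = -2.0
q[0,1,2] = -1.0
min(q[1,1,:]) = -53.0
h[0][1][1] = 15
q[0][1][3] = -75.0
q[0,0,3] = -48.0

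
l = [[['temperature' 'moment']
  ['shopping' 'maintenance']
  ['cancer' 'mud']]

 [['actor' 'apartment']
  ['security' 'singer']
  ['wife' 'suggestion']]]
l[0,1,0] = 'shopping'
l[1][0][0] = 'actor'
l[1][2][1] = 'suggestion'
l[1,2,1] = 'suggestion'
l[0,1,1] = 'maintenance'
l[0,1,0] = 'shopping'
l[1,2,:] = ['wife', 'suggestion']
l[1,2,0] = 'wife'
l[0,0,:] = ['temperature', 'moment']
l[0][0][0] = 'temperature'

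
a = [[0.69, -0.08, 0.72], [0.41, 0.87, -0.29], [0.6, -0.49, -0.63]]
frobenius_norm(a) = 1.73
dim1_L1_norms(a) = [1.49, 1.57, 1.72]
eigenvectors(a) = [[0.37+0.00j, (-0.06-0.65j), (-0.06+0.65j)], [(-0.22+0j), (-0.69+0j), -0.69-0.00j], [-0.90+0.00j, 0.15-0.27j, (0.15+0.27j)]]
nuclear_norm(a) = 3.00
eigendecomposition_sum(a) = [[(-0.14+0j), 0.08-0.00j, 0.34+0.00j], [0.08-0.00j, (-0.05+0j), (-0.2-0j)], [(0.34-0j), -0.20+0.00j, -0.81-0.00j]] + [[(0.41+0.12j), (-0.08+0.44j), (0.19-0.06j)],[0.16-0.43j, 0.46+0.13j, -0.05-0.21j],[0.13+0.15j, -0.15+0.15j, (0.09+0.03j)]] + [[0.41-0.12j, (-0.08-0.44j), (0.19+0.06j)], [0.16+0.43j, 0.46-0.13j, (-0.05+0.21j)], [(0.13-0.15j), (-0.15-0.15j), 0.09-0.03j]]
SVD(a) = [[-0.39,0.86,0.34],  [-0.91,-0.3,-0.28],  [-0.14,-0.42,0.90]] @ diag([1.005673033807465, 0.9997649782369563, 0.9980439556268788]) @ [[-0.72, -0.69, 0.08], [0.22, -0.12, 0.97], [0.66, -0.71, -0.24]]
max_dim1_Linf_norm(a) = 0.87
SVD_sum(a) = [[0.28,0.27,-0.03], [0.66,0.63,-0.07], [0.1,0.1,-0.01]] + [[0.19,-0.11,0.83], [-0.07,0.04,-0.29], [-0.09,0.05,-0.41]] + [[0.22,  -0.24,  -0.08], [-0.19,  0.2,  0.07], [0.59,  -0.64,  -0.21]]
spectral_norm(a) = 1.01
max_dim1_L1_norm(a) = 1.72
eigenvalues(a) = [(-1+0j), (0.96+0.27j), (0.96-0.27j)]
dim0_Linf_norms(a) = [0.69, 0.87, 0.72]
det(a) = -1.00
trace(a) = 0.93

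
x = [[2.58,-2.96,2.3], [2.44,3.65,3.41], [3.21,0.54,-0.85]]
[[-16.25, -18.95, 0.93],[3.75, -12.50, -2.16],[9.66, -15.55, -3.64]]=x@ [[1.37, -5.28, -0.87], [3.70, 1.03, -0.59], [-3.84, -0.99, 0.62]]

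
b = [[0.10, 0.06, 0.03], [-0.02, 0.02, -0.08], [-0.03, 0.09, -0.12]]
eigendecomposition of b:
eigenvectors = [[(0.98+0j), 0.26+0.24j, 0.26-0.24j], [-0.08+0.00j, -0.50-0.35j, (-0.5+0.35j)], [(-0.17+0j), -0.71+0.00j, (-0.71-0j)]]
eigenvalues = [(0.09+0j), (-0.04+0.05j), (-0.04-0.05j)]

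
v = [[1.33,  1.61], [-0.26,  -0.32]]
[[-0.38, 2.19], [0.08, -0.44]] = v @ [[0.20,-1.22], [-0.4,2.37]]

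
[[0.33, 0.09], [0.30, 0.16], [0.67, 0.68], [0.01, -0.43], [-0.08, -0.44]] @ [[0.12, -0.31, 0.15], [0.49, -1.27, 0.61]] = [[0.08,-0.22,0.1],[0.11,-0.30,0.14],[0.41,-1.07,0.52],[-0.21,0.54,-0.26],[-0.23,0.58,-0.28]]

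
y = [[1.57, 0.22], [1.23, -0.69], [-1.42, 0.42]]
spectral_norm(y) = 2.49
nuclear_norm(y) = 3.19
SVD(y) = [[-0.60, 0.75], [-0.54, -0.63], [0.59, 0.19]] @ diag([2.4927042501465495, 0.6939203998307926]) @ [[-0.98, 0.2],[0.2, 0.98]]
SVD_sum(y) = [[1.47, -0.29],[1.32, -0.26],[-1.45, 0.29]] + [[0.10, 0.51], [-0.09, -0.43], [0.03, 0.13]]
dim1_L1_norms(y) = [1.79, 1.92, 1.84]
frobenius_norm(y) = 2.59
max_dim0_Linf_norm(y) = 1.57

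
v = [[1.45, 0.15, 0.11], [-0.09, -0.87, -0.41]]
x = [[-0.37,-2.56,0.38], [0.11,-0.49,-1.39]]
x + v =[[1.08, -2.41, 0.49], [0.02, -1.36, -1.8]]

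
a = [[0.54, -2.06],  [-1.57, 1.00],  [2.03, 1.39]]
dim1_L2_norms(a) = [2.13, 1.86, 2.46]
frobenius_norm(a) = 3.75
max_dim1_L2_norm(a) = 2.46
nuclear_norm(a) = 5.30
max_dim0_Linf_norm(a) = 2.06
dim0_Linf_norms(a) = [2.03, 2.06]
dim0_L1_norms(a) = [4.14, 4.45]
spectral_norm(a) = 2.69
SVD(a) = [[0.64, 0.48], [-0.13, -0.7], [-0.76, 0.53]] @ diag([2.6889837926137874, 2.611985100083914]) @ [[-0.37, -0.93], [0.93, -0.37]]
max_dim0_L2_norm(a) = 2.68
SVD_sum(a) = [[-0.63, -1.6], [0.13, 0.33], [0.75, 1.9]] + [[1.17, -0.46], [-1.7, 0.67], [1.28, -0.51]]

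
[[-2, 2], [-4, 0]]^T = [[-2, -4], [2, 0]]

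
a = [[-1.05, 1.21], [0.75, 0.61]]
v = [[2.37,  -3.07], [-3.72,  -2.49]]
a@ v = [[-6.99,0.21], [-0.49,-3.82]]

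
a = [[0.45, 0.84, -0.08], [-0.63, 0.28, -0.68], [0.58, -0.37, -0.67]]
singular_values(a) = [0.97, 0.96, 0.95]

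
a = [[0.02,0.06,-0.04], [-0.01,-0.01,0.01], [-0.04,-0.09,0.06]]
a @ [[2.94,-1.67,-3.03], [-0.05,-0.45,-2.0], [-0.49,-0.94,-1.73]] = [[0.08, -0.02, -0.11], [-0.03, 0.01, 0.03], [-0.14, 0.05, 0.2]]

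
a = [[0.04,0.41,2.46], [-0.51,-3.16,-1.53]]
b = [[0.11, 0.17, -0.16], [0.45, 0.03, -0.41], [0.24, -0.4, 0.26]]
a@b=[[0.78, -0.96, 0.47], [-1.85, 0.43, 0.98]]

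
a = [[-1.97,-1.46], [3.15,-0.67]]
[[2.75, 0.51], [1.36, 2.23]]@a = [[-3.81, -4.36], [4.35, -3.48]]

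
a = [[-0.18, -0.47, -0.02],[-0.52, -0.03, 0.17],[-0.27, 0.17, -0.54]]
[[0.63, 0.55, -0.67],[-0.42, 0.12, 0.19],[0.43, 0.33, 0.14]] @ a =[[-0.22, -0.43, 0.44], [-0.04, 0.23, -0.07], [-0.29, -0.19, -0.03]]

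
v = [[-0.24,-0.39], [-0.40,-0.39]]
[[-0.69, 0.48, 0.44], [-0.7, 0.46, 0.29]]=v @ [[0.04,0.14,0.94], [1.75,-1.32,-1.71]]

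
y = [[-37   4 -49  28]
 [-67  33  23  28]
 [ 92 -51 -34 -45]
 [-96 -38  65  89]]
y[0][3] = 28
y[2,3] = -45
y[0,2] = -49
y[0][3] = 28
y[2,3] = -45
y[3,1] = -38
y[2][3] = -45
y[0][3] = 28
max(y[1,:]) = 33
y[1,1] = 33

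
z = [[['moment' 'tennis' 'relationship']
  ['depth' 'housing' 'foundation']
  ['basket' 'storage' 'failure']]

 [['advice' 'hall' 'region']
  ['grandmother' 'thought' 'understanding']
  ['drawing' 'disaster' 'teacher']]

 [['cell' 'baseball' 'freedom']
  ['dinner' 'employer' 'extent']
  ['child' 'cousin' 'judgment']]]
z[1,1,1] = 'thought'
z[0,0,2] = 'relationship'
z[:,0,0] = ['moment', 'advice', 'cell']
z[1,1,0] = 'grandmother'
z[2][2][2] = 'judgment'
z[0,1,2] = 'foundation'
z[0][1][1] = 'housing'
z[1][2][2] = 'teacher'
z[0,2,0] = 'basket'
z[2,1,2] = 'extent'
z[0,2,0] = 'basket'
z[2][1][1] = 'employer'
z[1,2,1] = 'disaster'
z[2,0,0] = 'cell'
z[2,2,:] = ['child', 'cousin', 'judgment']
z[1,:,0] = ['advice', 'grandmother', 'drawing']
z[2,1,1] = 'employer'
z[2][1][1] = 'employer'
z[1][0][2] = 'region'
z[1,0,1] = 'hall'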